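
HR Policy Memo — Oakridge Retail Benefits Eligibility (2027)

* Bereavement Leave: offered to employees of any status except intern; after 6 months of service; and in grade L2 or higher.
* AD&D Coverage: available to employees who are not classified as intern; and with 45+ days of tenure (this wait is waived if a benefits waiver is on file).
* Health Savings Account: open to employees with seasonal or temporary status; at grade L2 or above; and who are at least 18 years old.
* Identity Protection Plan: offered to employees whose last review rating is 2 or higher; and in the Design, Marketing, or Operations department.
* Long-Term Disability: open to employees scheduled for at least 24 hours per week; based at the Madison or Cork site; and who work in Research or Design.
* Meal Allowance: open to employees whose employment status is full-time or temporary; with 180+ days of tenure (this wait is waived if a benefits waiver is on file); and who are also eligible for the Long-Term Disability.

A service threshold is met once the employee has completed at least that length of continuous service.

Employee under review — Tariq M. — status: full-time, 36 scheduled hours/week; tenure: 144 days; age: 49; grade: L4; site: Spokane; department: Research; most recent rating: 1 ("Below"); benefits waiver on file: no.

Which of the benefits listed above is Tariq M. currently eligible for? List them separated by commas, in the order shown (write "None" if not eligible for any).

AD&D Coverage

Bereavement Leave — status full-time ✓ (not excluded); service 144 days < 6 months (≈180 days) ✗ → not eligible.
AD&D Coverage — status full-time ✓ (not excluded); no waiver, service 144 days ≥ 45 days ✓ → eligible.
Health Savings Account — status full-time ✗ (requires seasonal or temporary) → not eligible.
Identity Protection Plan — rating 1 < 2 ✗ → not eligible.
Long-Term Disability — 36 hrs/wk ≥ 24 ✓; site Spokane ✗ (not Madison or Cork) → not eligible.
Meal Allowance — status full-time ✓; no waiver, service 144 days < 180 days ✗ → not eligible.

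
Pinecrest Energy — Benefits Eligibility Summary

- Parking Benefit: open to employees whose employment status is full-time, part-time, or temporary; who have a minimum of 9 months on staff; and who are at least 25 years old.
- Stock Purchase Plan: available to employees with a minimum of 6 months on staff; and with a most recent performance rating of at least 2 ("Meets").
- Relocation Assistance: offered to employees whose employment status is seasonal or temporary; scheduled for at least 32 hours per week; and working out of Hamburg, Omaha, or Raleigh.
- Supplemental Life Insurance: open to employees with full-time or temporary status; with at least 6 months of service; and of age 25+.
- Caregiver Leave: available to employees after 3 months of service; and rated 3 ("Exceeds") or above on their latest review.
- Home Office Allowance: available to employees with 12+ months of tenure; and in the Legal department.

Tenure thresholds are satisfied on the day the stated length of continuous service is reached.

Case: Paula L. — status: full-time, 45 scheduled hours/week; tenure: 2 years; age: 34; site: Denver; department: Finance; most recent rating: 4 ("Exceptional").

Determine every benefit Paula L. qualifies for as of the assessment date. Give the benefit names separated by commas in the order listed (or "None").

Parking Benefit, Stock Purchase Plan, Supplemental Life Insurance, Caregiver Leave

Parking Benefit — status full-time ✓; service 2 years ≥ 9 months (≈270 days) ✓; age 34 ≥ 25 ✓ → eligible.
Stock Purchase Plan — service 2 years ≥ 6 months (≈180 days) ✓; rating 4 ≥ 2 ✓ → eligible.
Relocation Assistance — status full-time ✗ (requires seasonal or temporary) → not eligible.
Supplemental Life Insurance — status full-time ✓; service 2 years ≥ 6 months (≈180 days) ✓; age 34 ≥ 25 ✓ → eligible.
Caregiver Leave — service 2 years ≥ 3 months (≈90 days) ✓; rating 4 ≥ 3 ✓ → eligible.
Home Office Allowance — service 2 years ≥ 12 months (≈360 days) ✓; dept Finance ✗ → not eligible.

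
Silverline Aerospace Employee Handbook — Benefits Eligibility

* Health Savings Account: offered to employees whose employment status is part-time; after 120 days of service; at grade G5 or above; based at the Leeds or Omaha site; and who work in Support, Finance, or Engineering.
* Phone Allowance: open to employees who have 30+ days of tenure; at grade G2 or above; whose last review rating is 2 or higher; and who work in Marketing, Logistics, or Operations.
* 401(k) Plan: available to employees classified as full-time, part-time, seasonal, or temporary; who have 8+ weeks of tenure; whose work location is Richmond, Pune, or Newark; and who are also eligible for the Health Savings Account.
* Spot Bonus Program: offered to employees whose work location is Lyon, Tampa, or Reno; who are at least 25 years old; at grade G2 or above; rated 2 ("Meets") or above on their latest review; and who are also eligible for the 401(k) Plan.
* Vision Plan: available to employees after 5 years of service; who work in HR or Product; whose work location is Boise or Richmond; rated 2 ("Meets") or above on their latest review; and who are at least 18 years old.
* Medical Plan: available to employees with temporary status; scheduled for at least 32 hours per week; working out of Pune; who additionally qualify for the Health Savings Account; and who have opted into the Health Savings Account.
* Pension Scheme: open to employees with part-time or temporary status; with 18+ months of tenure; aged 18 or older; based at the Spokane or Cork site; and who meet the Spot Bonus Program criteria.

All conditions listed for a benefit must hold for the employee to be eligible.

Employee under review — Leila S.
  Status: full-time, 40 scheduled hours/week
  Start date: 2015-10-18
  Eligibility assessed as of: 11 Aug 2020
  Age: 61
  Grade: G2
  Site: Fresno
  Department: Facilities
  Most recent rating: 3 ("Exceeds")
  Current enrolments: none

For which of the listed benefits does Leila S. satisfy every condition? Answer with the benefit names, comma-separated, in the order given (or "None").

Service from 2015-10-18 to 11 Aug 2020: 1759 days.
Health Savings Account — status full-time ✗ (requires part-time) → not eligible.
Phone Allowance — service 1759 days ≥ 30 days ✓; grade G2 ≥ G2 ✓; rating 3 ≥ 2 ✓; dept Facilities ✗ → not eligible.
401(k) Plan — status full-time ✓; service 1759 days ≥ 8 weeks (≈56 days) ✓; site Fresno ✗ (not Richmond, Pune, or Newark) → not eligible.
Spot Bonus Program — site Fresno ✗ (not Lyon, Tampa, or Reno) → not eligible.
Vision Plan — service 1759 days < 5 years (≈1825 days) ✗ → not eligible.
Medical Plan — status full-time ✗ (requires temporary) → not eligible.
Pension Scheme — status full-time ✗ (requires part-time or temporary) → not eligible.

None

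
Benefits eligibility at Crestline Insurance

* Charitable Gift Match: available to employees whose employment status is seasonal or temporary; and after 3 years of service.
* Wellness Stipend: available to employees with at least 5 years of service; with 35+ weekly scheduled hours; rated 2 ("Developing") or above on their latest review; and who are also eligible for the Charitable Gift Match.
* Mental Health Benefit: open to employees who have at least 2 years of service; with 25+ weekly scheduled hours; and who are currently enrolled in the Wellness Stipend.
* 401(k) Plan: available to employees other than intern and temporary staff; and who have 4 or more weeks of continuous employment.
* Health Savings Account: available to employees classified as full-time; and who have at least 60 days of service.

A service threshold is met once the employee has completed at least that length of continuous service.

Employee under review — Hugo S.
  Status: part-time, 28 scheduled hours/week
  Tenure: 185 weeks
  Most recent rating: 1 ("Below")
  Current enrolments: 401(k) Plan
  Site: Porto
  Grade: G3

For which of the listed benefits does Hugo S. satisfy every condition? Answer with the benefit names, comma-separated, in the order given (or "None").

Charitable Gift Match — status part-time ✗ (requires seasonal or temporary) → not eligible.
Wellness Stipend — service 185 weeks < 5 years (≈1825 days) ✗ → not eligible.
Mental Health Benefit — service 185 weeks ≥ 2 years (≈730 days) ✓; 28 hrs/wk ≥ 25 ✓; not enrolled in Wellness Stipend ✗ → not eligible.
401(k) Plan — status part-time ✓ (not excluded); service 185 weeks ≥ 4 weeks ✓ → eligible.
Health Savings Account — status part-time ✗ (requires full-time) → not eligible.

401(k) Plan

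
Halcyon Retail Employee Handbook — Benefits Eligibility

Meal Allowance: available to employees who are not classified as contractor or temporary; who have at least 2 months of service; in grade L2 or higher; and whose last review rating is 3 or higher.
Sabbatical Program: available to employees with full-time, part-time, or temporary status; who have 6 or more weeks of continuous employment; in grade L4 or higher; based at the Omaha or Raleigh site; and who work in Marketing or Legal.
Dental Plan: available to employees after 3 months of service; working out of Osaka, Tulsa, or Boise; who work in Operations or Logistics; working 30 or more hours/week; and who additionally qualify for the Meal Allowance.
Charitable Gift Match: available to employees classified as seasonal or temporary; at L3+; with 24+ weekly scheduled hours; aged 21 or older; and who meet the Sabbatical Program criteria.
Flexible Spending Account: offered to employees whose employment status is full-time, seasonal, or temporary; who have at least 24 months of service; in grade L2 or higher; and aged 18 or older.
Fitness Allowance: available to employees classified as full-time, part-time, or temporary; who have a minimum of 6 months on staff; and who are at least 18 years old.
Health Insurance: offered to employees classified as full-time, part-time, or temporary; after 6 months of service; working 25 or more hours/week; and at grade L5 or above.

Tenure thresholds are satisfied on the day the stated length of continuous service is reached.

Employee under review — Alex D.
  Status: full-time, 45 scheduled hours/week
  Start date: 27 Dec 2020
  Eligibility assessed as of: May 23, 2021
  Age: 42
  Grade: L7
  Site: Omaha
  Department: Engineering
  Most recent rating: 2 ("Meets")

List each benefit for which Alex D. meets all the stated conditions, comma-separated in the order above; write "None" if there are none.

Service from 27 Dec 2020 to May 23, 2021: 147 days.
Meal Allowance — status full-time ✓ (not excluded); service 147 days ≥ 2 months (≈60 days) ✓; grade L7 ≥ L2 ✓; rating 2 < 3 ✗ → not eligible.
Sabbatical Program — status full-time ✓; service 147 days ≥ 6 weeks (≈42 days) ✓; grade L7 ≥ L4 ✓; site Omaha ✓; dept Engineering ✗ → not eligible.
Dental Plan — service 147 days ≥ 3 months (≈90 days) ✓; site Omaha ✗ (not Osaka, Tulsa, or Boise) → not eligible.
Charitable Gift Match — status full-time ✗ (requires seasonal or temporary) → not eligible.
Flexible Spending Account — status full-time ✓; service 147 days < 24 months (≈720 days) ✗ → not eligible.
Fitness Allowance — status full-time ✓; service 147 days < 6 months (≈180 days) ✗ → not eligible.
Health Insurance — status full-time ✓; service 147 days < 6 months (≈180 days) ✗ → not eligible.

None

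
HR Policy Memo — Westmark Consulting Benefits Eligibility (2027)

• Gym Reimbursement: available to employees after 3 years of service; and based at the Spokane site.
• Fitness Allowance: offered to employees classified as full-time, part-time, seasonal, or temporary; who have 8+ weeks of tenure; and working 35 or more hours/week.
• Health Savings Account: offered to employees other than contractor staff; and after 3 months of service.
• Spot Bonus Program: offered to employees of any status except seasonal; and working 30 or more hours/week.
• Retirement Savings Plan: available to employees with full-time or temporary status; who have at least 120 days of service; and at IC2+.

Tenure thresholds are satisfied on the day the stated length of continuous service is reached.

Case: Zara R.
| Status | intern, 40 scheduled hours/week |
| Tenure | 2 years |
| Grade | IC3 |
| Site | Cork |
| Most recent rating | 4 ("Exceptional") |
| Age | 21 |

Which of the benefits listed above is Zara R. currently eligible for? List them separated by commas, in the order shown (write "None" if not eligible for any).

Health Savings Account, Spot Bonus Program

Gym Reimbursement — service 2 years < 3 years ✗ → not eligible.
Fitness Allowance — status intern ✗ (requires full-time, part-time, seasonal, or temporary) → not eligible.
Health Savings Account — status intern ✓ (not excluded); service 2 years ≥ 3 months (≈90 days) ✓ → eligible.
Spot Bonus Program — status intern ✓ (not excluded); 40 hrs/wk ≥ 30 ✓ → eligible.
Retirement Savings Plan — status intern ✗ (requires full-time or temporary) → not eligible.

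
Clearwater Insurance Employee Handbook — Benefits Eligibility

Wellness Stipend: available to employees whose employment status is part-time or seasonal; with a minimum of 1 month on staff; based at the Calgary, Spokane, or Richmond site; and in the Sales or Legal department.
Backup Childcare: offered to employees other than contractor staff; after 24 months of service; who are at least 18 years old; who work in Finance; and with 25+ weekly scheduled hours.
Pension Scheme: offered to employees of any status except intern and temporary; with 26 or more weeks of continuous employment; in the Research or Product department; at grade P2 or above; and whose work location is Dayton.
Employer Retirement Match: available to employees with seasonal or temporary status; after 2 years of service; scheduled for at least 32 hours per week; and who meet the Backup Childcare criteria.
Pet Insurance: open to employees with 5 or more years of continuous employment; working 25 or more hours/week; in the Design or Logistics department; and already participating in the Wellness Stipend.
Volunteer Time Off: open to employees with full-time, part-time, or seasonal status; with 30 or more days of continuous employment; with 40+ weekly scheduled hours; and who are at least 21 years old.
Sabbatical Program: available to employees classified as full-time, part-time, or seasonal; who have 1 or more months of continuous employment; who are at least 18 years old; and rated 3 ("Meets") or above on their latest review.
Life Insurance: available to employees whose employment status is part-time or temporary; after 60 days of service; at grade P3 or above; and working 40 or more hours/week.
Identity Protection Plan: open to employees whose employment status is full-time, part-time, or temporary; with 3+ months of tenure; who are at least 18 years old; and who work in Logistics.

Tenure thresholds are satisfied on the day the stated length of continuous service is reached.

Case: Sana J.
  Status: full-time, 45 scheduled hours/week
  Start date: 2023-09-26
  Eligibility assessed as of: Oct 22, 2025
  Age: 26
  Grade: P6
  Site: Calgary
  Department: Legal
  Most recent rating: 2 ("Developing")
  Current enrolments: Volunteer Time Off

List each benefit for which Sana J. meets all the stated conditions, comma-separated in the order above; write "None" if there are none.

Volunteer Time Off

Service from 2023-09-26 to Oct 22, 2025: 757 days.
Wellness Stipend — status full-time ✗ (requires part-time or seasonal) → not eligible.
Backup Childcare — status full-time ✓ (not excluded); service 757 days ≥ 24 months (≈720 days) ✓; age 26 ≥ 18 ✓; dept Legal ✗ → not eligible.
Pension Scheme — status full-time ✓ (not excluded); service 757 days ≥ 26 weeks (≈182 days) ✓; dept Legal ✗ → not eligible.
Employer Retirement Match — status full-time ✗ (requires seasonal or temporary) → not eligible.
Pet Insurance — service 757 days < 5 years (≈1825 days) ✗ → not eligible.
Volunteer Time Off — status full-time ✓; service 757 days ≥ 30 days ✓; 45 hrs/wk ≥ 40 ✓; age 26 ≥ 21 ✓ → eligible.
Sabbatical Program — status full-time ✓; service 757 days ≥ 1 month (≈30 days) ✓; age 26 ≥ 18 ✓; rating 2 < 3 ✗ → not eligible.
Life Insurance — status full-time ✗ (requires part-time or temporary) → not eligible.
Identity Protection Plan — status full-time ✓; service 757 days ≥ 3 months (≈90 days) ✓; age 26 ≥ 18 ✓; dept Legal ✗ → not eligible.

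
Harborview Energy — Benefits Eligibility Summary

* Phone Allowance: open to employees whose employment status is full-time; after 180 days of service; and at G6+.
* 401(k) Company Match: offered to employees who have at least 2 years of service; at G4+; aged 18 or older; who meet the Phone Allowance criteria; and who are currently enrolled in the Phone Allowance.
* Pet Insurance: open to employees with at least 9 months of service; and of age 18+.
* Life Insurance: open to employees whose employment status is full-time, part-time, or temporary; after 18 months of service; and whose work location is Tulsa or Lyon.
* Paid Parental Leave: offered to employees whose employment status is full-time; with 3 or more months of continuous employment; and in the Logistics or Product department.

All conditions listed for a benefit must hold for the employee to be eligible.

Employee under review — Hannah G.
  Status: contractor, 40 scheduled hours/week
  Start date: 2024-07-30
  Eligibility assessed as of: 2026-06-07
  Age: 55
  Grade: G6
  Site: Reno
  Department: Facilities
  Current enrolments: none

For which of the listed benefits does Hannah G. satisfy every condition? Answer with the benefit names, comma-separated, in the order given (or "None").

Pet Insurance

Service from 2024-07-30 to 2026-06-07: 677 days.
Phone Allowance — status contractor ✗ (requires full-time) → not eligible.
401(k) Company Match — service 677 days < 2 years (≈730 days) ✗ → not eligible.
Pet Insurance — service 677 days ≥ 9 months (≈270 days) ✓; age 55 ≥ 18 ✓ → eligible.
Life Insurance — status contractor ✗ (requires full-time, part-time, or temporary) → not eligible.
Paid Parental Leave — status contractor ✗ (requires full-time) → not eligible.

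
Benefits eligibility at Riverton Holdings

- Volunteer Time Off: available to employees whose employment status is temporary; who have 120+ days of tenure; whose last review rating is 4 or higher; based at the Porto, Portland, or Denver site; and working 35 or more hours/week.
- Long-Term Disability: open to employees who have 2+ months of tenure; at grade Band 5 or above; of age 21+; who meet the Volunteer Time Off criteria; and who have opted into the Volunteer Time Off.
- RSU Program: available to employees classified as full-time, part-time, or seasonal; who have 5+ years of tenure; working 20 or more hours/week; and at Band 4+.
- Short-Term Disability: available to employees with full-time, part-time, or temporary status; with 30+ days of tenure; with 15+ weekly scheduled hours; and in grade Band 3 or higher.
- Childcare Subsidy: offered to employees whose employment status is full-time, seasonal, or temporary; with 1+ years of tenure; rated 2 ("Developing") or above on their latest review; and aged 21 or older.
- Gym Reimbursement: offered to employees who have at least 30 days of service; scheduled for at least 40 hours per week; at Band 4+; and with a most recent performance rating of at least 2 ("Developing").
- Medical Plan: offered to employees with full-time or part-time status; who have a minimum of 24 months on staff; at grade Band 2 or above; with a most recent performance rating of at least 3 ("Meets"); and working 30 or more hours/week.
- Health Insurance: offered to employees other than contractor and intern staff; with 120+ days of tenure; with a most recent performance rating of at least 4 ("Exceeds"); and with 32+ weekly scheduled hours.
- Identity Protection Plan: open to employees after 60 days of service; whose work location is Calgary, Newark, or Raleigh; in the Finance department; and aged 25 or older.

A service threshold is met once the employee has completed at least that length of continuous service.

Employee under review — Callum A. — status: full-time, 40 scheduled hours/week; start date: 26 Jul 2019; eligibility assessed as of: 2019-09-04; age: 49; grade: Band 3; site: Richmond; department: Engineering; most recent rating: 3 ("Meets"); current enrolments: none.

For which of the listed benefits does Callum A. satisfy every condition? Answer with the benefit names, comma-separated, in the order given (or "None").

Short-Term Disability

Service from 26 Jul 2019 to 2019-09-04: 40 days.
Volunteer Time Off — status full-time ✗ (requires temporary) → not eligible.
Long-Term Disability — service 40 days < 2 months (≈60 days) ✗ → not eligible.
RSU Program — status full-time ✓; service 40 days < 5 years (≈1825 days) ✗ → not eligible.
Short-Term Disability — status full-time ✓; service 40 days ≥ 30 days ✓; 40 hrs/wk ≥ 15 ✓; grade Band 3 ≥ Band 3 ✓ → eligible.
Childcare Subsidy — status full-time ✓; service 40 days < 1 year (≈365 days) ✗ → not eligible.
Gym Reimbursement — service 40 days ≥ 30 days ✓; 40 hrs/wk ≥ 40 ✓; grade Band 3 < Band 4 ✗ → not eligible.
Medical Plan — status full-time ✓; service 40 days < 24 months (≈720 days) ✗ → not eligible.
Health Insurance — status full-time ✓ (not excluded); service 40 days < 120 days ✗ → not eligible.
Identity Protection Plan — service 40 days < 60 days ✗ → not eligible.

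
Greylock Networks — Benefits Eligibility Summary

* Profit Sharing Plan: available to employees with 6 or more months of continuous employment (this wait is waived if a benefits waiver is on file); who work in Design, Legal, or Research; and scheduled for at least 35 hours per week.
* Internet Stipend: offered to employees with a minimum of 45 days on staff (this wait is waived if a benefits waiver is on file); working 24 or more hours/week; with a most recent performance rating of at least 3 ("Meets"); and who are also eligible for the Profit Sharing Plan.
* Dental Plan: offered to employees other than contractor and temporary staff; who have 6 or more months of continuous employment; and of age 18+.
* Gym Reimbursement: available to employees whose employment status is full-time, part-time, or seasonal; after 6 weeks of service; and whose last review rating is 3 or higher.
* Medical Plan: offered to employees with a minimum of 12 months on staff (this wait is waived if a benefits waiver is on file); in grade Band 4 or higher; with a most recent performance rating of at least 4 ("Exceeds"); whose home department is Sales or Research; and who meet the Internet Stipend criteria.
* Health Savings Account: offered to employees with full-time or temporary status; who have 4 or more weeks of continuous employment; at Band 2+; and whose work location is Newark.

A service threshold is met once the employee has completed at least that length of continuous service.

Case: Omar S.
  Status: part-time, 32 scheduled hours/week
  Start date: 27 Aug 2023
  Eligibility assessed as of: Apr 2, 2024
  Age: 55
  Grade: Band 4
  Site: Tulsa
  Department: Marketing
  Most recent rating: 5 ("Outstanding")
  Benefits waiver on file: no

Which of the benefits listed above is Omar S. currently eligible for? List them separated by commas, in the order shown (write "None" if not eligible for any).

Service from 27 Aug 2023 to Apr 2, 2024: 219 days.
Profit Sharing Plan — no waiver, service 219 days ≥ 6 months (≈180 days) ✓; dept Marketing ✗ → not eligible.
Internet Stipend — no waiver, service 219 days ≥ 45 days ✓; 32 hrs/wk ≥ 24 ✓; rating 5 ≥ 3 ✓; not eligible for Profit Sharing Plan ✗ → not eligible.
Dental Plan — status part-time ✓ (not excluded); service 219 days ≥ 6 months (≈180 days) ✓; age 55 ≥ 18 ✓ → eligible.
Gym Reimbursement — status part-time ✓; service 219 days ≥ 6 weeks (≈42 days) ✓; rating 5 ≥ 3 ✓ → eligible.
Medical Plan — no waiver, service 219 days < 12 months (≈360 days) ✗ → not eligible.
Health Savings Account — status part-time ✗ (requires full-time or temporary) → not eligible.

Dental Plan, Gym Reimbursement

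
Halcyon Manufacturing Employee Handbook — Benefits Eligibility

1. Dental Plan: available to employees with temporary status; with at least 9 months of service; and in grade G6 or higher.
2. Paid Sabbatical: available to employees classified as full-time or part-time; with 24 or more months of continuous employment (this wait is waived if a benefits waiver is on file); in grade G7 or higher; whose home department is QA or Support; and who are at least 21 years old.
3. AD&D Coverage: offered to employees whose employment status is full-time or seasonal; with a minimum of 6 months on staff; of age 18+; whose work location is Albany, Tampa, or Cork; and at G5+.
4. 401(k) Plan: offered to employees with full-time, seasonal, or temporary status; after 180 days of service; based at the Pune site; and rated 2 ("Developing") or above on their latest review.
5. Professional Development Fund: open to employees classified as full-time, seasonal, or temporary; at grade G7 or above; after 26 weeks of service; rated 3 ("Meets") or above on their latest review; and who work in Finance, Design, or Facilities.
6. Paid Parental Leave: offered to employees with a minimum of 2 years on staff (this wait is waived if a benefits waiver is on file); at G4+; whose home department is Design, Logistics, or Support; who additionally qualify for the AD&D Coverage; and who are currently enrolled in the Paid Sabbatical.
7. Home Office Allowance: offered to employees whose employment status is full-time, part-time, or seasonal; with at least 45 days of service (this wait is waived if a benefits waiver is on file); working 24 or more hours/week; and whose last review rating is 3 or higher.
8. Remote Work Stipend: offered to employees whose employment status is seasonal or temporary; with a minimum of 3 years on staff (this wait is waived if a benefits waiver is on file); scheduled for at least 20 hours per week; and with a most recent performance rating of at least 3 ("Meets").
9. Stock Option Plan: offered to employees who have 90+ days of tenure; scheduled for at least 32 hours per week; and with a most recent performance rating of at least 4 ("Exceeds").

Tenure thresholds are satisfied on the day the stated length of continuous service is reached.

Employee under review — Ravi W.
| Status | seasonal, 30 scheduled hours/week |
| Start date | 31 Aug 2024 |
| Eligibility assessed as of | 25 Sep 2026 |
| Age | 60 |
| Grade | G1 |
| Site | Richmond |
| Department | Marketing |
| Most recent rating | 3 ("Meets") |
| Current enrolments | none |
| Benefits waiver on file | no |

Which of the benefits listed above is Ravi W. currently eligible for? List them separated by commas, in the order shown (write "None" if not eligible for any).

Home Office Allowance

Service from 31 Aug 2024 to 25 Sep 2026: 755 days.
Dental Plan — status seasonal ✗ (requires temporary) → not eligible.
Paid Sabbatical — status seasonal ✗ (requires full-time or part-time) → not eligible.
AD&D Coverage — status seasonal ✓; service 755 days ≥ 6 months (≈180 days) ✓; age 60 ≥ 18 ✓; site Richmond ✗ (not Albany, Tampa, or Cork) → not eligible.
401(k) Plan — status seasonal ✓; service 755 days ≥ 180 days ✓; site Richmond ✗ (not Pune) → not eligible.
Professional Development Fund — status seasonal ✓; grade G1 < G7 ✗ → not eligible.
Paid Parental Leave — no waiver, service 755 days ≥ 2 years (≈730 days) ✓; grade G1 < G4 ✗ → not eligible.
Home Office Allowance — status seasonal ✓; no waiver, service 755 days ≥ 45 days ✓; 30 hrs/wk ≥ 24 ✓; rating 3 ≥ 3 ✓ → eligible.
Remote Work Stipend — status seasonal ✓; no waiver, service 755 days < 3 years (≈1095 days) ✗ → not eligible.
Stock Option Plan — service 755 days ≥ 90 days ✓; 30 hrs/wk < 32 ✗ → not eligible.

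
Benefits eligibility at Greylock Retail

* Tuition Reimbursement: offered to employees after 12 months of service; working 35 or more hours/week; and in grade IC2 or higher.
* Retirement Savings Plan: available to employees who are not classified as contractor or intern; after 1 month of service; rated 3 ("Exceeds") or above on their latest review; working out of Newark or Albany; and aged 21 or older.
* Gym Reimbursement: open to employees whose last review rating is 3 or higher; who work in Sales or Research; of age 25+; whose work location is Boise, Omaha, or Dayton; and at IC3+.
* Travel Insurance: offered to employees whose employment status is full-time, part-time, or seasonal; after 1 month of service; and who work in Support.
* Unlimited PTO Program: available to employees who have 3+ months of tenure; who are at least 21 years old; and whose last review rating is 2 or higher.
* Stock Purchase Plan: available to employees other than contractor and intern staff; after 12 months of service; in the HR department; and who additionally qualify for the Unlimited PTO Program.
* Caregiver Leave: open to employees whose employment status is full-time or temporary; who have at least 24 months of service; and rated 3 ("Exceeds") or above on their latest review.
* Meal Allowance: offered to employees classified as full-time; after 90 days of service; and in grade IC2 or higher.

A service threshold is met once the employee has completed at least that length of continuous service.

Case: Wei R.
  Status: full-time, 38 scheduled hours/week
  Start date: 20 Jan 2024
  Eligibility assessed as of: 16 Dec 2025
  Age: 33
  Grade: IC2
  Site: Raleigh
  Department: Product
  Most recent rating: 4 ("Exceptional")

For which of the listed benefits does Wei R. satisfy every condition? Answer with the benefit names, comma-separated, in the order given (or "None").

Tuition Reimbursement, Unlimited PTO Program, Meal Allowance

Service from 20 Jan 2024 to 16 Dec 2025: 696 days.
Tuition Reimbursement — service 696 days ≥ 12 months (≈360 days) ✓; 38 hrs/wk ≥ 35 ✓; grade IC2 ≥ IC2 ✓ → eligible.
Retirement Savings Plan — status full-time ✓ (not excluded); service 696 days ≥ 1 month (≈30 days) ✓; rating 4 ≥ 3 ✓; site Raleigh ✗ (not Newark or Albany) → not eligible.
Gym Reimbursement — rating 4 ≥ 3 ✓; dept Product ✗ → not eligible.
Travel Insurance — status full-time ✓; service 696 days ≥ 1 month (≈30 days) ✓; dept Product ✗ → not eligible.
Unlimited PTO Program — service 696 days ≥ 3 months (≈90 days) ✓; age 33 ≥ 21 ✓; rating 4 ≥ 2 ✓ → eligible.
Stock Purchase Plan — status full-time ✓ (not excluded); service 696 days ≥ 12 months (≈360 days) ✓; dept Product ✗ → not eligible.
Caregiver Leave — status full-time ✓; service 696 days < 24 months (≈720 days) ✗ → not eligible.
Meal Allowance — status full-time ✓; service 696 days ≥ 90 days ✓; grade IC2 ≥ IC2 ✓ → eligible.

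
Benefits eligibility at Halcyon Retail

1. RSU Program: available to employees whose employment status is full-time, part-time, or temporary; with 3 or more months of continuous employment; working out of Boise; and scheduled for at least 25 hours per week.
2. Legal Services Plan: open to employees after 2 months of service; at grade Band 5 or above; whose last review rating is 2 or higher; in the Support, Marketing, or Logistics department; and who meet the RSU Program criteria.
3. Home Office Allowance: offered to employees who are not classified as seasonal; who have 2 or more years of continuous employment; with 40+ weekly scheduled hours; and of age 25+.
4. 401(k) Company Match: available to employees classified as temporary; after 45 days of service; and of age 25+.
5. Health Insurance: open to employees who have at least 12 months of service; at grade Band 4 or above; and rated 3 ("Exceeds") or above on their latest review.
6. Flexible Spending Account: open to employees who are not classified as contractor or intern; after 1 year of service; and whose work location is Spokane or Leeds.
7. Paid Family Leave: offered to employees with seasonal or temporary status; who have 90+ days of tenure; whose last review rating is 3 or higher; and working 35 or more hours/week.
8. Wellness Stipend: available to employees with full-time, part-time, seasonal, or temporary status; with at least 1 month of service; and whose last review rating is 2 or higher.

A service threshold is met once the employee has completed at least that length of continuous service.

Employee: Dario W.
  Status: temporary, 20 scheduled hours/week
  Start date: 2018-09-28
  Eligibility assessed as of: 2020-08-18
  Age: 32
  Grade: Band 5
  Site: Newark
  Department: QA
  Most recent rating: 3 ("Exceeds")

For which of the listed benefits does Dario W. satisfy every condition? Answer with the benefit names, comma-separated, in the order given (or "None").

401(k) Company Match, Health Insurance, Wellness Stipend

Service from 2018-09-28 to 2020-08-18: 690 days.
RSU Program — status temporary ✓; service 690 days ≥ 3 months (≈90 days) ✓; site Newark ✗ (not Boise) → not eligible.
Legal Services Plan — service 690 days ≥ 2 months (≈60 days) ✓; grade Band 5 ≥ Band 5 ✓; rating 3 ≥ 2 ✓; dept QA ✗ → not eligible.
Home Office Allowance — status temporary ✓ (not excluded); service 690 days < 2 years (≈730 days) ✗ → not eligible.
401(k) Company Match — status temporary ✓; service 690 days ≥ 45 days ✓; age 32 ≥ 25 ✓ → eligible.
Health Insurance — service 690 days ≥ 12 months (≈360 days) ✓; grade Band 5 ≥ Band 4 ✓; rating 3 ≥ 3 ✓ → eligible.
Flexible Spending Account — status temporary ✓ (not excluded); service 690 days ≥ 1 year (≈365 days) ✓; site Newark ✗ (not Spokane or Leeds) → not eligible.
Paid Family Leave — status temporary ✓; service 690 days ≥ 90 days ✓; rating 3 ≥ 3 ✓; 20 hrs/wk < 35 ✗ → not eligible.
Wellness Stipend — status temporary ✓; service 690 days ≥ 1 month (≈30 days) ✓; rating 3 ≥ 2 ✓ → eligible.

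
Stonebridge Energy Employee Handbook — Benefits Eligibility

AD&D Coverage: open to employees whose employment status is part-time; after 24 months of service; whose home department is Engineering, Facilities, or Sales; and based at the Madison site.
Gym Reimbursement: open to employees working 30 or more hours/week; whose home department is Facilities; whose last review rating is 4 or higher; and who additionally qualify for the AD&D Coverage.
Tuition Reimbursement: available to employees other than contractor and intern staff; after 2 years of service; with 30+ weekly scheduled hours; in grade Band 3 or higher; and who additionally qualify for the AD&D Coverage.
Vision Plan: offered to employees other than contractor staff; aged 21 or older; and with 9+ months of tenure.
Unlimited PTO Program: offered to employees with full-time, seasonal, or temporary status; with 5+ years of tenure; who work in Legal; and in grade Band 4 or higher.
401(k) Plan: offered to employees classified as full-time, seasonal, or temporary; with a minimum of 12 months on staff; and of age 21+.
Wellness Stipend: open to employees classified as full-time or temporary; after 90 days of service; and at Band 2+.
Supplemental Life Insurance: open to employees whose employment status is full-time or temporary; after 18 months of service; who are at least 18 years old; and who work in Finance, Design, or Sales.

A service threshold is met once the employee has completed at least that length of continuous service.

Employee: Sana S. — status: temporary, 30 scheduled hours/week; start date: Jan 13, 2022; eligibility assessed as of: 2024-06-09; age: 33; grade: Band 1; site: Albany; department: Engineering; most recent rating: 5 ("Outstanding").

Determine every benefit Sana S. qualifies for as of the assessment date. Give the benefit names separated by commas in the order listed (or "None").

Service from Jan 13, 2022 to 2024-06-09: 878 days.
AD&D Coverage — status temporary ✗ (requires part-time) → not eligible.
Gym Reimbursement — 30 hrs/wk ≥ 30 ✓; dept Engineering ✗ → not eligible.
Tuition Reimbursement — status temporary ✓ (not excluded); service 878 days ≥ 2 years (≈730 days) ✓; 30 hrs/wk ≥ 30 ✓; grade Band 1 < Band 3 ✗ → not eligible.
Vision Plan — status temporary ✓ (not excluded); age 33 ≥ 21 ✓; service 878 days ≥ 9 months (≈270 days) ✓ → eligible.
Unlimited PTO Program — status temporary ✓; service 878 days < 5 years (≈1825 days) ✗ → not eligible.
401(k) Plan — status temporary ✓; service 878 days ≥ 12 months (≈360 days) ✓; age 33 ≥ 21 ✓ → eligible.
Wellness Stipend — status temporary ✓; service 878 days ≥ 90 days ✓; grade Band 1 < Band 2 ✗ → not eligible.
Supplemental Life Insurance — status temporary ✓; service 878 days ≥ 18 months (≈540 days) ✓; age 33 ≥ 18 ✓; dept Engineering ✗ → not eligible.

Vision Plan, 401(k) Plan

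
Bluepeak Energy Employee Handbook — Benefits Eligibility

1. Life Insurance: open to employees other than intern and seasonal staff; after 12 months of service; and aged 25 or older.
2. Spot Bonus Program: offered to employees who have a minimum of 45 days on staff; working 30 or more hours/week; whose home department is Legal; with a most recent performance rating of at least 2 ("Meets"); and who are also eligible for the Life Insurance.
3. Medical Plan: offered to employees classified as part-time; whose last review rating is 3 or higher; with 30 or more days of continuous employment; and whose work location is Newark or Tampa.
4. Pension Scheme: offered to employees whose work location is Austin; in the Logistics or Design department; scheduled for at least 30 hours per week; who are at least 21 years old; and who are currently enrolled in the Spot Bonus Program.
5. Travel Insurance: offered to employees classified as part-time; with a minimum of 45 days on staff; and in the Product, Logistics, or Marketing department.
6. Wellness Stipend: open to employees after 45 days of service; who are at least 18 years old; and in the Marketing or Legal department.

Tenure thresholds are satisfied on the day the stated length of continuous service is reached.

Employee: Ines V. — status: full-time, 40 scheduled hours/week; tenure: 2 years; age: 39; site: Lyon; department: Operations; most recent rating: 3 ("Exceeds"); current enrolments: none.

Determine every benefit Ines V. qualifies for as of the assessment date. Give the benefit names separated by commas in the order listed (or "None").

Life Insurance — status full-time ✓ (not excluded); service 2 years ≥ 12 months (≈360 days) ✓; age 39 ≥ 25 ✓ → eligible.
Spot Bonus Program — service 2 years ≥ 45 days ✓; 40 hrs/wk ≥ 30 ✓; dept Operations ✗ → not eligible.
Medical Plan — status full-time ✗ (requires part-time) → not eligible.
Pension Scheme — site Lyon ✗ (not Austin) → not eligible.
Travel Insurance — status full-time ✗ (requires part-time) → not eligible.
Wellness Stipend — service 2 years ≥ 45 days ✓; age 39 ≥ 18 ✓; dept Operations ✗ → not eligible.

Life Insurance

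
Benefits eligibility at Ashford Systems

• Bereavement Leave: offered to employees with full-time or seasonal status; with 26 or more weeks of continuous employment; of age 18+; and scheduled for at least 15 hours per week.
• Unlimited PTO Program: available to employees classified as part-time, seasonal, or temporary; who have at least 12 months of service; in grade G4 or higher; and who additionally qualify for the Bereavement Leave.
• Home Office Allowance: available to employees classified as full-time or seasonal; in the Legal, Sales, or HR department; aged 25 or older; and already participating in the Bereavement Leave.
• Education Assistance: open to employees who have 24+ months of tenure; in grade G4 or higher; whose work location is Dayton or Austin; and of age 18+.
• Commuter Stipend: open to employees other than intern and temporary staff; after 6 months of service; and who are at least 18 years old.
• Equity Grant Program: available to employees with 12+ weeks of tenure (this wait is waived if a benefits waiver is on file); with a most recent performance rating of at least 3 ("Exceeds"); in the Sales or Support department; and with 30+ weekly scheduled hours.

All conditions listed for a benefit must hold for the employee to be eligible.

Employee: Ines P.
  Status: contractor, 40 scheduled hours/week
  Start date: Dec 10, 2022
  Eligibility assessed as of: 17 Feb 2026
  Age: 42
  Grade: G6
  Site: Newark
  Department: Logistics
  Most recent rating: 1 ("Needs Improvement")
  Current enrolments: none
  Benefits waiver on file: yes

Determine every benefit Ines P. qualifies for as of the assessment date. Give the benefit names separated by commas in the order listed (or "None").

Service from Dec 10, 2022 to 17 Feb 2026: 1165 days.
Bereavement Leave — status contractor ✗ (requires full-time or seasonal) → not eligible.
Unlimited PTO Program — status contractor ✗ (requires part-time, seasonal, or temporary) → not eligible.
Home Office Allowance — status contractor ✗ (requires full-time or seasonal) → not eligible.
Education Assistance — service 1165 days ≥ 24 months (≈720 days) ✓; grade G6 ≥ G4 ✓; site Newark ✗ (not Dayton or Austin) → not eligible.
Commuter Stipend — status contractor ✓ (not excluded); service 1165 days ≥ 6 months (≈180 days) ✓; age 42 ≥ 18 ✓ → eligible.
Equity Grant Program — benefits waiver on file ✓; rating 1 < 3 ✗ → not eligible.

Commuter Stipend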